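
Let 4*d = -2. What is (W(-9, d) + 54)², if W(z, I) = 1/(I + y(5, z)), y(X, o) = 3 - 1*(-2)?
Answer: 238144/81 ≈ 2940.1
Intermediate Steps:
d = -½ (d = (¼)*(-2) = -½ ≈ -0.50000)
y(X, o) = 5 (y(X, o) = 3 + 2 = 5)
W(z, I) = 1/(5 + I) (W(z, I) = 1/(I + 5) = 1/(5 + I))
(W(-9, d) + 54)² = (1/(5 - ½) + 54)² = (1/(9/2) + 54)² = (2/9 + 54)² = (488/9)² = 238144/81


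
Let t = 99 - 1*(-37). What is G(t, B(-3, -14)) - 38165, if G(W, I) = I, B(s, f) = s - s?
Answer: -38165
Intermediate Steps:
B(s, f) = 0
t = 136 (t = 99 + 37 = 136)
G(t, B(-3, -14)) - 38165 = 0 - 38165 = -38165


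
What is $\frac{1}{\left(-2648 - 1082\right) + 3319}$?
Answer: $- \frac{1}{411} \approx -0.0024331$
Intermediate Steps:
$\frac{1}{\left(-2648 - 1082\right) + 3319} = \frac{1}{-3730 + 3319} = \frac{1}{-411} = - \frac{1}{411}$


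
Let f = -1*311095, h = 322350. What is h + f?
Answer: 11255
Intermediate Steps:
f = -311095
h + f = 322350 - 311095 = 11255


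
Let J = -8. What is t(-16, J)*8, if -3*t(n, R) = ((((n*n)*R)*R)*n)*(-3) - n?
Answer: -6291584/3 ≈ -2.0972e+6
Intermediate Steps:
t(n, R) = n/3 + R**2*n**3 (t(n, R) = -(((((n*n)*R)*R)*n)*(-3) - n)/3 = -((((n**2*R)*R)*n)*(-3) - n)/3 = -((((R*n**2)*R)*n)*(-3) - n)/3 = -(((R**2*n**2)*n)*(-3) - n)/3 = -((R**2*n**3)*(-3) - n)/3 = -(-3*R**2*n**3 - n)/3 = -(-n - 3*R**2*n**3)/3 = n/3 + R**2*n**3)
t(-16, J)*8 = ((1/3)*(-16) + (-8)**2*(-16)**3)*8 = (-16/3 + 64*(-4096))*8 = (-16/3 - 262144)*8 = -786448/3*8 = -6291584/3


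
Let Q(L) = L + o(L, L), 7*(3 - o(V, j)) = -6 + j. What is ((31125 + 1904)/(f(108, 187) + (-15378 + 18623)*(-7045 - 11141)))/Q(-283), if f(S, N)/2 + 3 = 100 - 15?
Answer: 231203/98611401426 ≈ 2.3446e-6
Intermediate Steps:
f(S, N) = 164 (f(S, N) = -6 + 2*(100 - 15) = -6 + 2*85 = -6 + 170 = 164)
o(V, j) = 27/7 - j/7 (o(V, j) = 3 - (-6 + j)/7 = 3 + (6/7 - j/7) = 27/7 - j/7)
Q(L) = 27/7 + 6*L/7 (Q(L) = L + (27/7 - L/7) = 27/7 + 6*L/7)
((31125 + 1904)/(f(108, 187) + (-15378 + 18623)*(-7045 - 11141)))/Q(-283) = ((31125 + 1904)/(164 + (-15378 + 18623)*(-7045 - 11141)))/(27/7 + (6/7)*(-283)) = (33029/(164 + 3245*(-18186)))/(27/7 - 1698/7) = (33029/(164 - 59013570))/(-1671/7) = (33029/(-59013406))*(-7/1671) = (33029*(-1/59013406))*(-7/1671) = -33029/59013406*(-7/1671) = 231203/98611401426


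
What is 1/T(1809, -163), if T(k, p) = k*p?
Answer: -1/294867 ≈ -3.3914e-6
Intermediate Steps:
1/T(1809, -163) = 1/(1809*(-163)) = 1/(-294867) = -1/294867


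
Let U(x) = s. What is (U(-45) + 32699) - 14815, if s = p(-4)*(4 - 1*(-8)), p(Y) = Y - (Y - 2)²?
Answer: 17404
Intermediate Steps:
p(Y) = Y - (-2 + Y)²
s = -480 (s = (-4 - (-2 - 4)²)*(4 - 1*(-8)) = (-4 - 1*(-6)²)*(4 + 8) = (-4 - 1*36)*12 = (-4 - 36)*12 = -40*12 = -480)
U(x) = -480
(U(-45) + 32699) - 14815 = (-480 + 32699) - 14815 = 32219 - 14815 = 17404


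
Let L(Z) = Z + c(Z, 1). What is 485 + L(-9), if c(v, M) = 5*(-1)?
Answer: 471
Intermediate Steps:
c(v, M) = -5
L(Z) = -5 + Z (L(Z) = Z - 5 = -5 + Z)
485 + L(-9) = 485 + (-5 - 9) = 485 - 14 = 471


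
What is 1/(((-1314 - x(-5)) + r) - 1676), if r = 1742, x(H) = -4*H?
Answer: -1/1268 ≈ -0.00078864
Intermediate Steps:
1/(((-1314 - x(-5)) + r) - 1676) = 1/(((-1314 - (-4)*(-5)) + 1742) - 1676) = 1/(((-1314 - 1*20) + 1742) - 1676) = 1/(((-1314 - 20) + 1742) - 1676) = 1/((-1334 + 1742) - 1676) = 1/(408 - 1676) = 1/(-1268) = -1/1268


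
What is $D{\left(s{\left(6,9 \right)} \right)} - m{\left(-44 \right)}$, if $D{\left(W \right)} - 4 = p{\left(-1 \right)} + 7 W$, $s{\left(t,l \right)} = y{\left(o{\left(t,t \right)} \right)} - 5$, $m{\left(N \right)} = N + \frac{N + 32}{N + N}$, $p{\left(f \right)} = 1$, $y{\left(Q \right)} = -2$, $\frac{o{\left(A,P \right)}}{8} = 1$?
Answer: $- \frac{3}{22} \approx -0.13636$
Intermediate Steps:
$o{\left(A,P \right)} = 8$ ($o{\left(A,P \right)} = 8 \cdot 1 = 8$)
$m{\left(N \right)} = N + \frac{32 + N}{2 N}$
$s{\left(t,l \right)} = -7$ ($s{\left(t,l \right)} = -2 - 5 = -7$)
$D{\left(W \right)} = 5 + 7 W$ ($D{\left(W \right)} = 4 + \left(1 + 7 W\right) = 5 + 7 W$)
$D{\left(s{\left(6,9 \right)} \right)} - m{\left(-44 \right)} = \left(5 + 7 \left(-7\right)\right) - \left(\frac{1}{2} - 44 + \frac{16}{-44}\right) = \left(5 - 49\right) - \left(\frac{1}{2} - 44 + 16 \left(- \frac{1}{44}\right)\right) = -44 - \left(\frac{1}{2} - 44 - \frac{4}{11}\right) = -44 - - \frac{965}{22} = -44 + \frac{965}{22} = - \frac{3}{22}$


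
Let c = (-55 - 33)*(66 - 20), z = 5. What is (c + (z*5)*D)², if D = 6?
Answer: 15194404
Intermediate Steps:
c = -4048 (c = -88*46 = -4048)
(c + (z*5)*D)² = (-4048 + (5*5)*6)² = (-4048 + 25*6)² = (-4048 + 150)² = (-3898)² = 15194404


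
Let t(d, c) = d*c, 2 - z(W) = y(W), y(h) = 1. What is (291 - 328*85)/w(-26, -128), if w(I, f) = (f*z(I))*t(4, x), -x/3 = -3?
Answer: 27589/4608 ≈ 5.9872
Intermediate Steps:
z(W) = 1 (z(W) = 2 - 1*1 = 2 - 1 = 1)
x = 9 (x = -3*(-3) = 9)
t(d, c) = c*d
w(I, f) = 36*f (w(I, f) = (f*1)*(9*4) = f*36 = 36*f)
(291 - 328*85)/w(-26, -128) = (291 - 328*85)/((36*(-128))) = (291 - 27880)/(-4608) = -27589*(-1/4608) = 27589/4608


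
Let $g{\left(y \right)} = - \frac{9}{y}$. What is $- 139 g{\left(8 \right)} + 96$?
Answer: $\frac{2019}{8} \approx 252.38$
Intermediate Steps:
$- 139 g{\left(8 \right)} + 96 = - 139 \left(- \frac{9}{8}\right) + 96 = - 139 \left(\left(-9\right) \frac{1}{8}\right) + 96 = \left(-139\right) \left(- \frac{9}{8}\right) + 96 = \frac{1251}{8} + 96 = \frac{2019}{8}$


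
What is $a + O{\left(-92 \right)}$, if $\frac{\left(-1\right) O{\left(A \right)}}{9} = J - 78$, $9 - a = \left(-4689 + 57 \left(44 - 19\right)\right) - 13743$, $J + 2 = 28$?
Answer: $17484$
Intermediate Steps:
$J = 26$ ($J = -2 + 28 = 26$)
$a = 17016$ ($a = 9 - \left(\left(-4689 + 57 \left(44 - 19\right)\right) - 13743\right) = 9 - \left(\left(-4689 + 57 \cdot 25\right) - 13743\right) = 9 - \left(\left(-4689 + 1425\right) - 13743\right) = 9 - \left(-3264 - 13743\right) = 9 - -17007 = 9 + 17007 = 17016$)
$O{\left(A \right)} = 468$ ($O{\left(A \right)} = - 9 \left(26 - 78\right) = \left(-9\right) \left(-52\right) = 468$)
$a + O{\left(-92 \right)} = 17016 + 468 = 17484$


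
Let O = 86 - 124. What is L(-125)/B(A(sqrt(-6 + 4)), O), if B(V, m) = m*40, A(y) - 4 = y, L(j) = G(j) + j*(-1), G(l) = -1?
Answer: -31/380 ≈ -0.081579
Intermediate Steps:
L(j) = -1 - j (L(j) = -1 + j*(-1) = -1 - j)
A(y) = 4 + y
O = -38
B(V, m) = 40*m
L(-125)/B(A(sqrt(-6 + 4)), O) = (-1 - 1*(-125))/((40*(-38))) = (-1 + 125)/(-1520) = 124*(-1/1520) = -31/380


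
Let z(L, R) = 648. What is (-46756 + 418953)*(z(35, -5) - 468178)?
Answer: -174013263410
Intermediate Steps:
(-46756 + 418953)*(z(35, -5) - 468178) = (-46756 + 418953)*(648 - 468178) = 372197*(-467530) = -174013263410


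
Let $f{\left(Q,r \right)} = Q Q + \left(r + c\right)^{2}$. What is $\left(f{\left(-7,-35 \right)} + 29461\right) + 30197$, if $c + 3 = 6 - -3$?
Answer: $60548$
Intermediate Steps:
$c = 6$ ($c = -3 + \left(6 - -3\right) = -3 + \left(6 + 3\right) = -3 + 9 = 6$)
$f{\left(Q,r \right)} = Q^{2} + \left(6 + r\right)^{2}$ ($f{\left(Q,r \right)} = Q Q + \left(r + 6\right)^{2} = Q^{2} + \left(6 + r\right)^{2}$)
$\left(f{\left(-7,-35 \right)} + 29461\right) + 30197 = \left(\left(\left(-7\right)^{2} + \left(6 - 35\right)^{2}\right) + 29461\right) + 30197 = \left(\left(49 + \left(-29\right)^{2}\right) + 29461\right) + 30197 = \left(\left(49 + 841\right) + 29461\right) + 30197 = \left(890 + 29461\right) + 30197 = 30351 + 30197 = 60548$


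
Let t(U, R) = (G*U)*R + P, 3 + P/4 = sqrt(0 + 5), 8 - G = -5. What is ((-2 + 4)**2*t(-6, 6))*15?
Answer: -28800 + 240*sqrt(5) ≈ -28263.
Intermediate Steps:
G = 13 (G = 8 - 1*(-5) = 8 + 5 = 13)
P = -12 + 4*sqrt(5) (P = -12 + 4*sqrt(0 + 5) = -12 + 4*sqrt(5) ≈ -3.0557)
t(U, R) = -12 + 4*sqrt(5) + 13*R*U (t(U, R) = (13*U)*R + (-12 + 4*sqrt(5)) = 13*R*U + (-12 + 4*sqrt(5)) = -12 + 4*sqrt(5) + 13*R*U)
((-2 + 4)**2*t(-6, 6))*15 = ((-2 + 4)**2*(-12 + 4*sqrt(5) + 13*6*(-6)))*15 = (2**2*(-12 + 4*sqrt(5) - 468))*15 = (4*(-480 + 4*sqrt(5)))*15 = (-1920 + 16*sqrt(5))*15 = -28800 + 240*sqrt(5)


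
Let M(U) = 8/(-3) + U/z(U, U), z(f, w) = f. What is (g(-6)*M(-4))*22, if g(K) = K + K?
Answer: 440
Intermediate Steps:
M(U) = -5/3 (M(U) = 8/(-3) + U/U = 8*(-⅓) + 1 = -8/3 + 1 = -5/3)
g(K) = 2*K
(g(-6)*M(-4))*22 = ((2*(-6))*(-5/3))*22 = -12*(-5/3)*22 = 20*22 = 440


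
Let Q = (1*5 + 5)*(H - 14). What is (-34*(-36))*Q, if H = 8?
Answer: -73440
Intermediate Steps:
Q = -60 (Q = (1*5 + 5)*(8 - 14) = (5 + 5)*(-6) = 10*(-6) = -60)
(-34*(-36))*Q = -34*(-36)*(-60) = 1224*(-60) = -73440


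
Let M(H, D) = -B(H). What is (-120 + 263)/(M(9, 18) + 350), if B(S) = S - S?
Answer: 143/350 ≈ 0.40857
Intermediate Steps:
B(S) = 0
M(H, D) = 0 (M(H, D) = -1*0 = 0)
(-120 + 263)/(M(9, 18) + 350) = (-120 + 263)/(0 + 350) = 143/350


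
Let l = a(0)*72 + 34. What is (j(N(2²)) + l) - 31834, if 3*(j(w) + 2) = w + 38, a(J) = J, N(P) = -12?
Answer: -95380/3 ≈ -31793.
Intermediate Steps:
l = 34 (l = 0*72 + 34 = 0 + 34 = 34)
j(w) = 32/3 + w/3 (j(w) = -2 + (w + 38)/3 = -2 + (38 + w)/3 = -2 + (38/3 + w/3) = 32/3 + w/3)
(j(N(2²)) + l) - 31834 = ((32/3 + (⅓)*(-12)) + 34) - 31834 = ((32/3 - 4) + 34) - 31834 = (20/3 + 34) - 31834 = 122/3 - 31834 = -95380/3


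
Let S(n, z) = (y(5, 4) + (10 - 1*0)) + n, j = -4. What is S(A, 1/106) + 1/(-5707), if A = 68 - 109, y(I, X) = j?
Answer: -199746/5707 ≈ -35.000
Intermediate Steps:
y(I, X) = -4
A = -41
S(n, z) = 6 + n (S(n, z) = (-4 + (10 - 1*0)) + n = (-4 + (10 + 0)) + n = (-4 + 10) + n = 6 + n)
S(A, 1/106) + 1/(-5707) = (6 - 41) + 1/(-5707) = -35 - 1/5707 = -199746/5707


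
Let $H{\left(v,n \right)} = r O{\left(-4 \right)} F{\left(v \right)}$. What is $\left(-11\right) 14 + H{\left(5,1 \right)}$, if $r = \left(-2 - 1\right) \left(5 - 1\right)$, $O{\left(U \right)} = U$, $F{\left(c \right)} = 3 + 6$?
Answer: $278$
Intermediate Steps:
$F{\left(c \right)} = 9$
$r = -12$ ($r = \left(-3\right) 4 = -12$)
$H{\left(v,n \right)} = 432$ ($H{\left(v,n \right)} = \left(-12\right) \left(-4\right) 9 = 48 \cdot 9 = 432$)
$\left(-11\right) 14 + H{\left(5,1 \right)} = \left(-11\right) 14 + 432 = -154 + 432 = 278$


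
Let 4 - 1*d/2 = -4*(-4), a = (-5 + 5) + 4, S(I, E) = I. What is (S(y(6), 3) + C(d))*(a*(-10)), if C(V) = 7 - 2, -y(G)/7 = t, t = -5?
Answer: -1600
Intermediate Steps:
y(G) = 35 (y(G) = -7*(-5) = 35)
a = 4 (a = 0 + 4 = 4)
d = -24 (d = 8 - (-8)*(-4) = 8 - 2*16 = 8 - 32 = -24)
C(V) = 5
(S(y(6), 3) + C(d))*(a*(-10)) = (35 + 5)*(4*(-10)) = 40*(-40) = -1600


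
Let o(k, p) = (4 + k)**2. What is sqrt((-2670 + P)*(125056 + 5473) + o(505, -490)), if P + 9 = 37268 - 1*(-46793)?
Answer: sqrt(10622970159) ≈ 1.0307e+5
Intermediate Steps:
P = 84052 (P = -9 + (37268 - 1*(-46793)) = -9 + (37268 + 46793) = -9 + 84061 = 84052)
sqrt((-2670 + P)*(125056 + 5473) + o(505, -490)) = sqrt((-2670 + 84052)*(125056 + 5473) + (4 + 505)**2) = sqrt(81382*130529 + 509**2) = sqrt(10622711078 + 259081) = sqrt(10622970159)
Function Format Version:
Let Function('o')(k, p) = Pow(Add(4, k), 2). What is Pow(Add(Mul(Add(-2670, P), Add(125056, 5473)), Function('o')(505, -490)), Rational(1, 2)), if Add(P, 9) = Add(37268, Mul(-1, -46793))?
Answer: Pow(10622970159, Rational(1, 2)) ≈ 1.0307e+5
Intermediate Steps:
P = 84052 (P = Add(-9, Add(37268, Mul(-1, -46793))) = Add(-9, Add(37268, 46793)) = Add(-9, 84061) = 84052)
Pow(Add(Mul(Add(-2670, P), Add(125056, 5473)), Function('o')(505, -490)), Rational(1, 2)) = Pow(Add(Mul(Add(-2670, 84052), Add(125056, 5473)), Pow(Add(4, 505), 2)), Rational(1, 2)) = Pow(Add(Mul(81382, 130529), Pow(509, 2)), Rational(1, 2)) = Pow(Add(10622711078, 259081), Rational(1, 2)) = Pow(10622970159, Rational(1, 2))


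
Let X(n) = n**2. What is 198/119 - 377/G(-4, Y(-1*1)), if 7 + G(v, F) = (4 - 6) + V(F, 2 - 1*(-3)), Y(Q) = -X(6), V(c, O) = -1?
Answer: 46843/1190 ≈ 39.364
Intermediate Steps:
Y(Q) = -36 (Y(Q) = -1*6**2 = -1*36 = -36)
G(v, F) = -10 (G(v, F) = -7 + ((4 - 6) - 1) = -7 + (-2 - 1) = -7 - 3 = -10)
198/119 - 377/G(-4, Y(-1*1)) = 198/119 - 377/(-10) = 198*(1/119) - 377*(-1/10) = 198/119 + 377/10 = 46843/1190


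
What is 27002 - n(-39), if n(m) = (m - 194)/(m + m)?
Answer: 2105923/78 ≈ 26999.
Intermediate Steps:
n(m) = (-194 + m)/(2*m) (n(m) = (-194 + m)/((2*m)) = (-194 + m)*(1/(2*m)) = (-194 + m)/(2*m))
27002 - n(-39) = 27002 - (-194 - 39)/(2*(-39)) = 27002 - (-1)*(-233)/(2*39) = 27002 - 1*233/78 = 27002 - 233/78 = 2105923/78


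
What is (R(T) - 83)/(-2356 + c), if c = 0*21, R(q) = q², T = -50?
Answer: -2417/2356 ≈ -1.0259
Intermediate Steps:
c = 0
(R(T) - 83)/(-2356 + c) = ((-50)² - 83)/(-2356 + 0) = (2500 - 83)/(-2356) = 2417*(-1/2356) = -2417/2356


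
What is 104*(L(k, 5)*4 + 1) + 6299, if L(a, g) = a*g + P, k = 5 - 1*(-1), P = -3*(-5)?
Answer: 25123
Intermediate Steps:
P = 15
k = 6 (k = 5 + 1 = 6)
L(a, g) = 15 + a*g (L(a, g) = a*g + 15 = 15 + a*g)
104*(L(k, 5)*4 + 1) + 6299 = 104*((15 + 6*5)*4 + 1) + 6299 = 104*((15 + 30)*4 + 1) + 6299 = 104*(45*4 + 1) + 6299 = 104*(180 + 1) + 6299 = 104*181 + 6299 = 18824 + 6299 = 25123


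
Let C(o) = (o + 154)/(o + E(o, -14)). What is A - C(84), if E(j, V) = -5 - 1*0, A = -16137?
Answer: -1275061/79 ≈ -16140.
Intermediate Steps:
E(j, V) = -5 (E(j, V) = -5 + 0 = -5)
C(o) = (154 + o)/(-5 + o) (C(o) = (o + 154)/(o - 5) = (154 + o)/(-5 + o))
A - C(84) = -16137 - (154 + 84)/(-5 + 84) = -16137 - 238/79 = -1275061/79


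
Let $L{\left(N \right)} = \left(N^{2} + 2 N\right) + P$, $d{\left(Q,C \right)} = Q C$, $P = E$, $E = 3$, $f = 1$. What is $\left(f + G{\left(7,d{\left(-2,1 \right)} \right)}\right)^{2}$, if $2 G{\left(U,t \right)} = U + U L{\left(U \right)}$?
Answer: $\frac{221841}{4} \approx 55460.0$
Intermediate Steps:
$P = 3$
$d{\left(Q,C \right)} = C Q$
$L{\left(N \right)} = 3 + N^{2} + 2 N$ ($L{\left(N \right)} = \left(N^{2} + 2 N\right) + 3 = 3 + N^{2} + 2 N$)
$G{\left(U,t \right)} = \frac{U}{2} + \frac{U \left(3 + U^{2} + 2 U\right)}{2}$ ($G{\left(U,t \right)} = \frac{U + U \left(3 + U^{2} + 2 U\right)}{2} = \frac{U}{2} + \frac{U \left(3 + U^{2} + 2 U\right)}{2}$)
$\left(f + G{\left(7,d{\left(-2,1 \right)} \right)}\right)^{2} = \left(1 + \frac{1}{2} \cdot 7 \left(4 + 7^{2} + 2 \cdot 7\right)\right)^{2} = \left(1 + \frac{1}{2} \cdot 7 \left(4 + 49 + 14\right)\right)^{2} = \left(1 + \frac{1}{2} \cdot 7 \cdot 67\right)^{2} = \left(1 + \frac{469}{2}\right)^{2} = \left(\frac{471}{2}\right)^{2} = \frac{221841}{4}$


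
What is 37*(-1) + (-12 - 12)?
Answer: -61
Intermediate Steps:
37*(-1) + (-12 - 12) = -37 - 24 = -61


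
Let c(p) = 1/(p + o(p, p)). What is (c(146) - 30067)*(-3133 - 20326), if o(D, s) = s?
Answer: 205959768417/292 ≈ 7.0534e+8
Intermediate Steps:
c(p) = 1/(2*p) (c(p) = 1/(p + p) = 1/(2*p))
(c(146) - 30067)*(-3133 - 20326) = ((½)/146 - 30067)*(-3133 - 20326) = ((½)*(1/146) - 30067)*(-23459) = (1/292 - 30067)*(-23459) = -8779563/292*(-23459) = 205959768417/292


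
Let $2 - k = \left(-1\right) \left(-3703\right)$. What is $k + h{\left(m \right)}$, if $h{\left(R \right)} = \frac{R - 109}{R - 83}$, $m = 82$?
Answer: $-3674$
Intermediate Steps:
$k = -3701$ ($k = 2 - \left(-1\right) \left(-3703\right) = 2 - 3703 = -3701$)
$h{\left(R \right)} = \frac{-109 + R}{-83 + R}$
$k + h{\left(m \right)} = -3701 + \frac{-109 + 82}{-83 + 82} = -3701 + \frac{1}{-1} \left(-27\right) = -3701 - -27 = -3701 + 27 = -3674$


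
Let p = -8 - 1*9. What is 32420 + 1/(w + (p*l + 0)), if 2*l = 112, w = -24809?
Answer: 835171619/25761 ≈ 32420.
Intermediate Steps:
p = -17 (p = -8 - 9 = -17)
l = 56 (l = (½)*112 = 56)
32420 + 1/(w + (p*l + 0)) = 32420 + 1/(-24809 + (-17*56 + 0)) = 32420 + 1/(-24809 + (-952 + 0)) = 32420 + 1/(-24809 - 952) = 32420 + 1/(-25761) = 32420 - 1/25761 = 835171619/25761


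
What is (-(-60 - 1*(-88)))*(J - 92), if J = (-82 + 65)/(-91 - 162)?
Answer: 651252/253 ≈ 2574.1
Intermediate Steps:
J = 17/253 (J = -17/(-253) = -17*(-1/253) = 17/253 ≈ 0.067194)
(-(-60 - 1*(-88)))*(J - 92) = (-(-60 - 1*(-88)))*(17/253 - 92) = -(-60 + 88)*(-23259/253) = -1*28*(-23259/253) = -28*(-23259/253) = 651252/253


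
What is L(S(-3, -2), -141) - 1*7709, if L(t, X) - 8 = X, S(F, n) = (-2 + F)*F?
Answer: -7842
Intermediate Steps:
S(F, n) = F*(-2 + F)
L(t, X) = 8 + X
L(S(-3, -2), -141) - 1*7709 = (8 - 141) - 1*7709 = -133 - 7709 = -7842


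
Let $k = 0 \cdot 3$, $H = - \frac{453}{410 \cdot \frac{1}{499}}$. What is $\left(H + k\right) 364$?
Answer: $- \frac{41140554}{205} \approx -2.0069 \cdot 10^{5}$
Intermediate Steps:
$H = - \frac{226047}{410}$ ($H = - \frac{453}{410 \cdot \frac{1}{499}} = - \frac{453}{\frac{410}{499}} = \left(-453\right) \frac{499}{410} = - \frac{226047}{410} \approx -551.33$)
$k = 0$
$\left(H + k\right) 364 = \left(- \frac{226047}{410} + 0\right) 364 = \left(- \frac{226047}{410}\right) 364 = - \frac{41140554}{205}$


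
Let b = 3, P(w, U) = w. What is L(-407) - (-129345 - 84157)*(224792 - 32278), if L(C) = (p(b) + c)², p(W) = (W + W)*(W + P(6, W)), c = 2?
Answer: 41102127164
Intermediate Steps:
p(W) = 2*W*(6 + W) (p(W) = (W + W)*(W + 6) = (2*W)*(6 + W) = 2*W*(6 + W))
L(C) = 3136 (L(C) = (2*3*(6 + 3) + 2)² = (2*3*9 + 2)² = (54 + 2)² = 56² = 3136)
L(-407) - (-129345 - 84157)*(224792 - 32278) = 3136 - (-129345 - 84157)*(224792 - 32278) = 3136 - (-213502)*192514 = 3136 - 1*(-41102124028) = 3136 + 41102124028 = 41102127164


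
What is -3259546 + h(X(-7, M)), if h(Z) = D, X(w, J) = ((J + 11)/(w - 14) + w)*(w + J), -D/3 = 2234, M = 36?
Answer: -3266248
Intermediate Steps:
D = -6702 (D = -3*2234 = -6702)
X(w, J) = (J + w)*(w + (11 + J)/(-14 + w)) (X(w, J) = ((11 + J)/(-14 + w) + w)*(J + w) = (w + (11 + J)/(-14 + w))*(J + w) = (J + w)*(w + (11 + J)/(-14 + w)))
h(Z) = -6702
-3259546 + h(X(-7, M)) = -3259546 - 6702 = -3266248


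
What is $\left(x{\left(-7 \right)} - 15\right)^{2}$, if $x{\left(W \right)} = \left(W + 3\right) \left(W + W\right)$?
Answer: $1681$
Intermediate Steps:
$x{\left(W \right)} = 2 W \left(3 + W\right)$ ($x{\left(W \right)} = \left(3 + W\right) 2 W = 2 W \left(3 + W\right)$)
$\left(x{\left(-7 \right)} - 15\right)^{2} = \left(2 \left(-7\right) \left(3 - 7\right) - 15\right)^{2} = \left(2 \left(-7\right) \left(-4\right) - 15\right)^{2} = \left(56 - 15\right)^{2} = 41^{2} = 1681$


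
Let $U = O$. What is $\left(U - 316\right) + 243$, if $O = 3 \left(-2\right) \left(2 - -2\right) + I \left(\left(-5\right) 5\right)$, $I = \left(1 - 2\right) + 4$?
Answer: $-172$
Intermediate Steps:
$I = 3$ ($I = -1 + 4 = 3$)
$O = -99$ ($O = 3 \left(-2\right) \left(2 - -2\right) + 3 \left(\left(-5\right) 5\right) = - 6 \left(2 + 2\right) + 3 \left(-25\right) = \left(-6\right) 4 - 75 = -24 - 75 = -99$)
$U = -99$
$\left(U - 316\right) + 243 = \left(-99 - 316\right) + 243 = -415 + 243 = -172$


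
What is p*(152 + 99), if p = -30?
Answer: -7530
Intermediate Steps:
p*(152 + 99) = -30*(152 + 99) = -30*251 = -7530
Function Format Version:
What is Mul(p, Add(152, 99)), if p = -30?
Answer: -7530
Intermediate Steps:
Mul(p, Add(152, 99)) = Mul(-30, Add(152, 99)) = Mul(-30, 251) = -7530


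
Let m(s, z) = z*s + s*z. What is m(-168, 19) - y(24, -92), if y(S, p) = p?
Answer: -6292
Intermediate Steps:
m(s, z) = 2*s*z (m(s, z) = s*z + s*z = 2*s*z)
m(-168, 19) - y(24, -92) = 2*(-168)*19 - 1*(-92) = -6384 + 92 = -6292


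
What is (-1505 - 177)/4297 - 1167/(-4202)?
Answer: -2053165/18055994 ≈ -0.11371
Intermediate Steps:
(-1505 - 177)/4297 - 1167/(-4202) = -1682*1/4297 - 1167*(-1/4202) = -1682/4297 + 1167/4202 = -2053165/18055994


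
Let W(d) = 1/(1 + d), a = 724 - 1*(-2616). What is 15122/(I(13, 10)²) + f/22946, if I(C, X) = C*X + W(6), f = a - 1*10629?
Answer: 10953187019/19043367266 ≈ 0.57517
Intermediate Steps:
a = 3340 (a = 724 + 2616 = 3340)
f = -7289 (f = 3340 - 1*10629 = 3340 - 10629 = -7289)
I(C, X) = ⅐ + C*X (I(C, X) = C*X + 1/(1 + 6) = C*X + 1/7 = C*X + ⅐ = ⅐ + C*X)
15122/(I(13, 10)²) + f/22946 = 15122/((⅐ + 13*10)²) - 7289/22946 = 15122/((⅐ + 130)²) - 7289*1/22946 = 15122/((911/7)²) - 7289/22946 = 15122/(829921/49) - 7289/22946 = 15122*(49/829921) - 7289/22946 = 740978/829921 - 7289/22946 = 10953187019/19043367266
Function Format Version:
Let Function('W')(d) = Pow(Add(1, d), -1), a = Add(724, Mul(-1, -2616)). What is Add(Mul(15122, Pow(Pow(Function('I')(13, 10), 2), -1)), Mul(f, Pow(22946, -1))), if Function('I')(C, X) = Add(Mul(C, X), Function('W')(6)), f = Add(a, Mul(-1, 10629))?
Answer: Rational(10953187019, 19043367266) ≈ 0.57517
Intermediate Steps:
a = 3340 (a = Add(724, 2616) = 3340)
f = -7289 (f = Add(3340, Mul(-1, 10629)) = Add(3340, -10629) = -7289)
Function('I')(C, X) = Add(Rational(1, 7), Mul(C, X)) (Function('I')(C, X) = Add(Mul(C, X), Pow(Add(1, 6), -1)) = Add(Mul(C, X), Pow(7, -1)) = Add(Mul(C, X), Rational(1, 7)) = Add(Rational(1, 7), Mul(C, X)))
Add(Mul(15122, Pow(Pow(Function('I')(13, 10), 2), -1)), Mul(f, Pow(22946, -1))) = Add(Mul(15122, Pow(Pow(Add(Rational(1, 7), Mul(13, 10)), 2), -1)), Mul(-7289, Pow(22946, -1))) = Add(Mul(15122, Pow(Pow(Add(Rational(1, 7), 130), 2), -1)), Mul(-7289, Rational(1, 22946))) = Add(Mul(15122, Pow(Pow(Rational(911, 7), 2), -1)), Rational(-7289, 22946)) = Add(Mul(15122, Pow(Rational(829921, 49), -1)), Rational(-7289, 22946)) = Add(Mul(15122, Rational(49, 829921)), Rational(-7289, 22946)) = Add(Rational(740978, 829921), Rational(-7289, 22946)) = Rational(10953187019, 19043367266)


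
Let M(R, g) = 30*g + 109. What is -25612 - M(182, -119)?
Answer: -22151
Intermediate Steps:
M(R, g) = 109 + 30*g
-25612 - M(182, -119) = -25612 - (109 + 30*(-119)) = -25612 - (109 - 3570) = -25612 - 1*(-3461) = -25612 + 3461 = -22151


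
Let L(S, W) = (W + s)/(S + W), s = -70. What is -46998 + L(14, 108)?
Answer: -2866859/61 ≈ -46998.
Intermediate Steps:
L(S, W) = (-70 + W)/(S + W) (L(S, W) = (W - 70)/(S + W) = (-70 + W)/(S + W))
-46998 + L(14, 108) = -46998 + (-70 + 108)/(14 + 108) = -46998 + 38/122 = -46998 + (1/122)*38 = -46998 + 19/61 = -2866859/61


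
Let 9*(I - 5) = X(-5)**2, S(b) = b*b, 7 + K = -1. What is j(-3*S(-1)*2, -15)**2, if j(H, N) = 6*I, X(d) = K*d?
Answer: 10824100/9 ≈ 1.2027e+6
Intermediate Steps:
K = -8 (K = -7 - 1 = -8)
X(d) = -8*d
S(b) = b**2
I = 1645/9 (I = 5 + (-8*(-5))**2/9 = 5 + (1/9)*40**2 = 5 + (1/9)*1600 = 5 + 1600/9 = 1645/9 ≈ 182.78)
j(H, N) = 3290/3 (j(H, N) = 6*(1645/9) = 3290/3)
j(-3*S(-1)*2, -15)**2 = (3290/3)**2 = 10824100/9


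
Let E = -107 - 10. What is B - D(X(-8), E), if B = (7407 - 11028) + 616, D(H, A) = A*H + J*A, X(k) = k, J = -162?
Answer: -22895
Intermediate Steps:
E = -117
D(H, A) = -162*A + A*H (D(H, A) = A*H - 162*A = -162*A + A*H)
B = -3005 (B = -3621 + 616 = -3005)
B - D(X(-8), E) = -3005 - (-117)*(-162 - 8) = -3005 - (-117)*(-170) = -3005 - 1*19890 = -3005 - 19890 = -22895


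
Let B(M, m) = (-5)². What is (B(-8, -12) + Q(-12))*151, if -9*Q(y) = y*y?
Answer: 1359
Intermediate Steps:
B(M, m) = 25
Q(y) = -y²/9 (Q(y) = -y*y/9 = -y²/9)
(B(-8, -12) + Q(-12))*151 = (25 - ⅑*(-12)²)*151 = (25 - ⅑*144)*151 = (25 - 16)*151 = 9*151 = 1359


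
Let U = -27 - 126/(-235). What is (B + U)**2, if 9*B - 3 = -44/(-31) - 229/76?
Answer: 17184357644552641/24829691043600 ≈ 692.09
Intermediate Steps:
B = 3313/21204 (B = 1/3 + (-44/(-31) - 229/76)/9 = 1/3 + (-44*(-1/31) - 229*1/76)/9 = 1/3 + (44/31 - 229/76)/9 = 1/3 + (1/9)*(-3755/2356) = 1/3 - 3755/21204 = 3313/21204 ≈ 0.15624)
U = -6219/235 (U = -27 - 126*(-1)/235 = -27 - 1*(-126/235) = -27 + 126/235 = -6219/235 ≈ -26.464)
(B + U)**2 = (3313/21204 - 6219/235)**2 = (-131089121/4982940)**2 = 17184357644552641/24829691043600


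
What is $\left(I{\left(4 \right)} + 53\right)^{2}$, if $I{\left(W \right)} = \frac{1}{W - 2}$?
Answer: $\frac{11449}{4} \approx 2862.3$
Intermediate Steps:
$I{\left(W \right)} = \frac{1}{-2 + W}$
$\left(I{\left(4 \right)} + 53\right)^{2} = \left(\frac{1}{-2 + 4} + 53\right)^{2} = \left(\frac{1}{2} + 53\right)^{2} = \left(\frac{107}{2}\right)^{2} = \frac{11449}{4}$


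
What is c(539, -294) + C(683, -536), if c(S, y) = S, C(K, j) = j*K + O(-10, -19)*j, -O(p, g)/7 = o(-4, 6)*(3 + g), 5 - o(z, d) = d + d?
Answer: 54675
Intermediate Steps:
o(z, d) = 5 - 2*d (o(z, d) = 5 - (d + d) = 5 - 2*d)
O(p, g) = 147 + 49*g (O(p, g) = -7*(5 - 2*6)*(3 + g) = -7*(5 - 12)*(3 + g) = -(-49)*(3 + g) = -7*(-21 - 7*g) = 147 + 49*g)
C(K, j) = -784*j + K*j (C(K, j) = j*K + (147 + 49*(-19))*j = K*j + (147 - 931)*j = K*j - 784*j = -784*j + K*j)
c(539, -294) + C(683, -536) = 539 - 536*(-784 + 683) = 539 - 536*(-101) = 539 + 54136 = 54675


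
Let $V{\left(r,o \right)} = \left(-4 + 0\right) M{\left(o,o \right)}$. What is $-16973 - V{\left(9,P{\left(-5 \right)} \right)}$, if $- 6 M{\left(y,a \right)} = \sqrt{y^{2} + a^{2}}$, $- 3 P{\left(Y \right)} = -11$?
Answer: $-16973 - \frac{22 \sqrt{2}}{9} \approx -16976.0$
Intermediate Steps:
$P{\left(Y \right)} = \frac{11}{3}$ ($P{\left(Y \right)} = \left(- \frac{1}{3}\right) \left(-11\right) = \frac{11}{3}$)
$M{\left(y,a \right)} = - \frac{\sqrt{a^{2} + y^{2}}}{6}$ ($M{\left(y,a \right)} = - \frac{\sqrt{y^{2} + a^{2}}}{6} = - \frac{\sqrt{a^{2} + y^{2}}}{6}$)
$V{\left(r,o \right)} = \frac{2 \sqrt{2} \sqrt{o^{2}}}{3}$ ($V{\left(r,o \right)} = \left(-4 + 0\right) \left(- \frac{\sqrt{o^{2} + o^{2}}}{6}\right) = - 4 \left(- \frac{\sqrt{2 o^{2}}}{6}\right) = - 4 \left(- \frac{\sqrt{2} \sqrt{o^{2}}}{6}\right) = \frac{2 \sqrt{2} \sqrt{o^{2}}}{3}$)
$-16973 - V{\left(9,P{\left(-5 \right)} \right)} = -16973 - \frac{2 \sqrt{2} \sqrt{\left(\frac{11}{3}\right)^{2}}}{3} = -16973 - \frac{2 \sqrt{2} \sqrt{\frac{121}{9}}}{3} = -16973 - \frac{2}{3} \sqrt{2} \cdot \frac{11}{3} = -16973 - \frac{22 \sqrt{2}}{9}$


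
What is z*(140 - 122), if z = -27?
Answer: -486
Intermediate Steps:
z*(140 - 122) = -27*(140 - 122) = -27*18 = -486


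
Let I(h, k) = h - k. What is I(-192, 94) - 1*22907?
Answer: -23193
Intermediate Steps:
I(-192, 94) - 1*22907 = (-192 - 1*94) - 1*22907 = (-192 - 94) - 22907 = -286 - 22907 = -23193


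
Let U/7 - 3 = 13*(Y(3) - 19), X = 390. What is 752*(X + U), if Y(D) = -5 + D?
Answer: -1128000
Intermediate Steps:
U = -1890 (U = 21 + 7*(13*((-5 + 3) - 19)) = 21 + 7*(13*(-2 - 19)) = 21 + 7*(13*(-21)) = 21 + 7*(-273) = 21 - 1911 = -1890)
752*(X + U) = 752*(390 - 1890) = 752*(-1500) = -1128000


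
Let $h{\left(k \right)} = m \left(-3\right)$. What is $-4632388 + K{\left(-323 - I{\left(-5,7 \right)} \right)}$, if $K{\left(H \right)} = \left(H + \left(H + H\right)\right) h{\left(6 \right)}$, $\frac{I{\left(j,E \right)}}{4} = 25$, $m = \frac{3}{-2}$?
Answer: $- \frac{9276197}{2} \approx -4.6381 \cdot 10^{6}$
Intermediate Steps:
$m = - \frac{3}{2}$ ($m = 3 \left(- \frac{1}{2}\right) = - \frac{3}{2} \approx -1.5$)
$I{\left(j,E \right)} = 100$ ($I{\left(j,E \right)} = 4 \cdot 25 = 100$)
$h{\left(k \right)} = \frac{9}{2}$ ($h{\left(k \right)} = \left(- \frac{3}{2}\right) \left(-3\right) = \frac{9}{2}$)
$K{\left(H \right)} = \frac{27 H}{2}$ ($K{\left(H \right)} = \left(H + \left(H + H\right)\right) \frac{9}{2} = \left(H + 2 H\right) \frac{9}{2} = 3 H \frac{9}{2} = \frac{27 H}{2}$)
$-4632388 + K{\left(-323 - I{\left(-5,7 \right)} \right)} = -4632388 + \frac{27 \left(-323 - 100\right)}{2} = -4632388 + \frac{27}{2} \left(-423\right) = -4632388 - \frac{11421}{2} = - \frac{9276197}{2}$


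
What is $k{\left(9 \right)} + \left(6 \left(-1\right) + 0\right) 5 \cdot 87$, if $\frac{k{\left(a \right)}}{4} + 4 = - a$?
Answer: $-2662$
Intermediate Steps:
$k{\left(a \right)} = -16 - 4 a$ ($k{\left(a \right)} = -16 + 4 \left(- a\right) = -16 - 4 a$)
$k{\left(9 \right)} + \left(6 \left(-1\right) + 0\right) 5 \cdot 87 = \left(-16 - 36\right) + \left(6 \left(-1\right) + 0\right) 5 \cdot 87 = \left(-16 - 36\right) + \left(-6 + 0\right) 5 \cdot 87 = -52 + \left(-6\right) 5 \cdot 87 = -52 - 2610 = -2662$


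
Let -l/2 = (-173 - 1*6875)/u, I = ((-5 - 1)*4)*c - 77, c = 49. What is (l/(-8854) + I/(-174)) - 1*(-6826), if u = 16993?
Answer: 89444373608395/13089673914 ≈ 6833.2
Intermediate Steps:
I = -1253 (I = ((-5 - 1)*4)*49 - 77 = -6*4*49 - 77 = -24*49 - 77 = -1176 - 77 = -1253)
l = 14096/16993 (l = -2*(-173 - 1*6875)/16993 = -2*(-173 - 6875)/16993 = -(-14096)/16993 = -2*(-7048/16993) = 14096/16993 ≈ 0.82952)
(l/(-8854) + I/(-174)) - 1*(-6826) = ((14096/16993)/(-8854) - 1253/(-174)) - 1*(-6826) = ((14096/16993)*(-1/8854) - 1253*(-1/174)) + 6826 = (-7048/75228011 + 1253/174) + 6826 = 94259471431/13089673914 + 6826 = 89444373608395/13089673914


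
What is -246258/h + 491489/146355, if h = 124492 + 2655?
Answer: 26450262293/18608599185 ≈ 1.4214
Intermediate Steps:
h = 127147
-246258/h + 491489/146355 = -246258/127147 + 491489/146355 = 26450262293/18608599185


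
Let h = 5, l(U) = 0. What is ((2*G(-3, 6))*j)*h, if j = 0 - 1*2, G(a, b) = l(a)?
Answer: 0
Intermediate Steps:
G(a, b) = 0
j = -2 (j = 0 - 2 = -2)
((2*G(-3, 6))*j)*h = ((2*0)*(-2))*5 = (0*(-2))*5 = 0*5 = 0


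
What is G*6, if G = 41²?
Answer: 10086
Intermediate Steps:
G = 1681
G*6 = 1681*6 = 10086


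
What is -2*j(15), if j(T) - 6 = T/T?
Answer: -14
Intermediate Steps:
j(T) = 7 (j(T) = 6 + T/T = 6 + 1 = 7)
-2*j(15) = -2*7 = -14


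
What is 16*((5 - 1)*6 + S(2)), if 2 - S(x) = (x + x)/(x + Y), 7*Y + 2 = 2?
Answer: 384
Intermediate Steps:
Y = 0 (Y = -2/7 + (1/7)*2 = -2/7 + 2/7 = 0)
S(x) = 0 (S(x) = 2 - (x + x)/(x + 0) = 2 - 2*x/x = 2 - 1*2 = 2 - 2 = 0)
16*((5 - 1)*6 + S(2)) = 16*((5 - 1)*6 + 0) = 16*(4*6 + 0) = 16*(24 + 0) = 16*24 = 384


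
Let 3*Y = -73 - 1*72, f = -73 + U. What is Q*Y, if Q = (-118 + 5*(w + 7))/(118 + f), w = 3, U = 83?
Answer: 2465/96 ≈ 25.677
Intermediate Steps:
f = 10 (f = -73 + 83 = 10)
Q = -17/32 (Q = (-118 + 5*(3 + 7))/(118 + 10) = (-118 + 5*10)/128 = (-118 + 50)*(1/128) = -68*1/128 = -17/32 ≈ -0.53125)
Y = -145/3 (Y = (-73 - 1*72)/3 = (-73 - 72)/3 = (⅓)*(-145) = -145/3 ≈ -48.333)
Q*Y = -17/32*(-145/3) = 2465/96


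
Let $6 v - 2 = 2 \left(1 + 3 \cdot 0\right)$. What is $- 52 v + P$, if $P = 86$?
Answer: $\frac{154}{3} \approx 51.333$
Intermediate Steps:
$v = \frac{2}{3}$ ($v = \frac{1}{3} + \frac{2 \left(1 + 3 \cdot 0\right)}{6} = \frac{1}{3} + \frac{2 \left(1 + 0\right)}{6} = \frac{1}{3} + \frac{2 \cdot 1}{6} = \frac{1}{3} + \frac{1}{6} \cdot 2 = \frac{1}{3} + \frac{1}{3} = \frac{2}{3} \approx 0.66667$)
$- 52 v + P = \left(-52\right) \frac{2}{3} + 86 = - \frac{104}{3} + 86 = \frac{154}{3}$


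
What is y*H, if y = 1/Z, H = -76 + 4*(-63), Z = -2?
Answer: 164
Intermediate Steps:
H = -328 (H = -76 - 252 = -328)
y = -½ (y = 1/(-2) = 1*(-½) = -½ ≈ -0.50000)
y*H = -½*(-328) = 164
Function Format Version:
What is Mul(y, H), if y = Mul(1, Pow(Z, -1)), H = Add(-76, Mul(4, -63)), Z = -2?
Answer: 164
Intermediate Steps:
H = -328 (H = Add(-76, -252) = -328)
y = Rational(-1, 2) (y = Mul(1, Pow(-2, -1)) = Mul(1, Rational(-1, 2)) = Rational(-1, 2) ≈ -0.50000)
Mul(y, H) = Mul(Rational(-1, 2), -328) = 164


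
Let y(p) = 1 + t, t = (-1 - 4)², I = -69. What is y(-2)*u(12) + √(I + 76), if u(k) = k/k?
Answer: 26 + √7 ≈ 28.646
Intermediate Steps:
t = 25 (t = (-5)² = 25)
y(p) = 26 (y(p) = 1 + 25 = 26)
u(k) = 1
y(-2)*u(12) + √(I + 76) = 26*1 + √(-69 + 76) = 26 + √7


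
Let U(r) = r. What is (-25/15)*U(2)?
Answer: -10/3 ≈ -3.3333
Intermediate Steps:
(-25/15)*U(2) = -25/15*2 = -25*1/15*2 = -5/3*2 = -10/3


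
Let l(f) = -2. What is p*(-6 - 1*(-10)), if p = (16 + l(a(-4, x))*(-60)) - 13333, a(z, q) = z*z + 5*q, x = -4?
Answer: -52788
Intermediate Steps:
a(z, q) = z² + 5*q
p = -13197 (p = (16 - 2*(-60)) - 13333 = (16 + 120) - 13333 = 136 - 13333 = -13197)
p*(-6 - 1*(-10)) = -13197*(-6 - 1*(-10)) = -13197*(-6 + 10) = -13197*4 = -52788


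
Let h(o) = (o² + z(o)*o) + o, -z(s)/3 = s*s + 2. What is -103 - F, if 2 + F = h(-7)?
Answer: -1214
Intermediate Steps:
z(s) = -6 - 3*s² (z(s) = -3*(s*s + 2) = -3*(s² + 2) = -3*(2 + s²) = -6 - 3*s²)
h(o) = o + o² + o*(-6 - 3*o²) (h(o) = (o² + (-6 - 3*o²)*o) + o = (o² + o*(-6 - 3*o²)) + o = o + o² + o*(-6 - 3*o²))
F = 1111 (F = -2 - 7*(-5 - 7 - 3*(-7)²) = -2 - 7*(-5 - 7 - 3*49) = -2 - 7*(-5 - 7 - 147) = -2 - 7*(-159) = -2 + 1113 = 1111)
-103 - F = -103 - 1*1111 = -103 - 1111 = -1214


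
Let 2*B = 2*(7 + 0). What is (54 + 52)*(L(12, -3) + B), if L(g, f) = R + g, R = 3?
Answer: 2332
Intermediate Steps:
L(g, f) = 3 + g
B = 7 (B = (2*(7 + 0))/2 = (2*7)/2 = (½)*14 = 7)
(54 + 52)*(L(12, -3) + B) = (54 + 52)*((3 + 12) + 7) = 106*(15 + 7) = 106*22 = 2332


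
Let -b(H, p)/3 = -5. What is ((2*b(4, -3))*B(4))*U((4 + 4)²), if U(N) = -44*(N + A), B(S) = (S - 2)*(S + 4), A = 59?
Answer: -2597760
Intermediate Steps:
b(H, p) = 15 (b(H, p) = -3*(-5) = 15)
B(S) = (-2 + S)*(4 + S)
U(N) = -2596 - 44*N (U(N) = -44*(N + 59) = -44*(59 + N) = -2596 - 44*N)
((2*b(4, -3))*B(4))*U((4 + 4)²) = ((2*15)*(-8 + 4² + 2*4))*(-2596 - 44*(4 + 4)²) = (30*(-8 + 16 + 8))*(-2596 - 44*8²) = (30*16)*(-2596 - 44*64) = 480*(-2596 - 2816) = 480*(-5412) = -2597760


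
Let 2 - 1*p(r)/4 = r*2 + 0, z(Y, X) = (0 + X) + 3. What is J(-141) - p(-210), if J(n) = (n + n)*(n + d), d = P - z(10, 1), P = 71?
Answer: 19180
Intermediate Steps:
z(Y, X) = 3 + X (z(Y, X) = X + 3 = 3 + X)
p(r) = 8 - 8*r (p(r) = 8 - 4*(r*2 + 0) = 8 - 4*(2*r + 0) = 8 - 8*r)
d = 67 (d = 71 - (3 + 1) = 71 - 1*4 = 71 - 4 = 67)
J(n) = 2*n*(67 + n) (J(n) = (n + n)*(n + 67) = (2*n)*(67 + n) = 2*n*(67 + n))
J(-141) - p(-210) = 2*(-141)*(67 - 141) - (8 - 8*(-210)) = 2*(-141)*(-74) - (8 + 1680) = 20868 - 1*1688 = 20868 - 1688 = 19180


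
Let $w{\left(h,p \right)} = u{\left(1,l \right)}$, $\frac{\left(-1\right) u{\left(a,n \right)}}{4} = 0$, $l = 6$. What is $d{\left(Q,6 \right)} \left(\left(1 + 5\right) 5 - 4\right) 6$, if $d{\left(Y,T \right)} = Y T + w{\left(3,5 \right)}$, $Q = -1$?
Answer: $-936$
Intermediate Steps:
$u{\left(a,n \right)} = 0$ ($u{\left(a,n \right)} = \left(-4\right) 0 = 0$)
$w{\left(h,p \right)} = 0$
$d{\left(Y,T \right)} = T Y$ ($d{\left(Y,T \right)} = Y T + 0 = T Y + 0 = T Y$)
$d{\left(Q,6 \right)} \left(\left(1 + 5\right) 5 - 4\right) 6 = 6 \left(-1\right) \left(\left(1 + 5\right) 5 - 4\right) 6 = - 6 \left(6 \cdot 5 - 4\right) 6 = - 6 \left(30 - 4\right) 6 = \left(-6\right) 26 \cdot 6 = \left(-156\right) 6 = -936$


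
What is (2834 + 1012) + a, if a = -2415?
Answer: 1431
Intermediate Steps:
(2834 + 1012) + a = (2834 + 1012) - 2415 = 3846 - 2415 = 1431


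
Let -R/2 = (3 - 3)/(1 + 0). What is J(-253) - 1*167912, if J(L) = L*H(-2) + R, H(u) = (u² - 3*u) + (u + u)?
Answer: -169430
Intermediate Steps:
H(u) = u² - u (H(u) = (u² - 3*u) + 2*u = u² - u)
R = 0 (R = -2*(3 - 3)/(1 + 0) = -0/1 = -0 = -2*0 = 0)
J(L) = 6*L (J(L) = L*(-2*(-1 - 2)) + 0 = L*(-2*(-3)) + 0 = L*6 + 0 = 6*L + 0 = 6*L)
J(-253) - 1*167912 = 6*(-253) - 1*167912 = -1518 - 167912 = -169430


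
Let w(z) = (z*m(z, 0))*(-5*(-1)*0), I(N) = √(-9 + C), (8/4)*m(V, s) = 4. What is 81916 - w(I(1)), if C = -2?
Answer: 81916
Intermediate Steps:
m(V, s) = 2 (m(V, s) = (½)*4 = 2)
I(N) = I*√11 (I(N) = √(-9 - 2) = √(-11) = I*√11)
w(z) = 0 (w(z) = (z*2)*(-5*(-1)*0) = (2*z)*(5*0) = (2*z)*0 = 0)
81916 - w(I(1)) = 81916 - 1*0 = 81916 + 0 = 81916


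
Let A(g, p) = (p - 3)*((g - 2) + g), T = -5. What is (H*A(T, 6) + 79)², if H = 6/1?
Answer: 18769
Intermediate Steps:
A(g, p) = (-3 + p)*(-2 + 2*g) (A(g, p) = (-3 + p)*((-2 + g) + g) = (-3 + p)*(-2 + 2*g))
H = 6 (H = 6*1 = 6)
(H*A(T, 6) + 79)² = (6*(6 - 6*(-5) - 2*6 + 2*(-5)*6) + 79)² = (6*(6 + 30 - 12 - 60) + 79)² = (6*(-36) + 79)² = (-216 + 79)² = (-137)² = 18769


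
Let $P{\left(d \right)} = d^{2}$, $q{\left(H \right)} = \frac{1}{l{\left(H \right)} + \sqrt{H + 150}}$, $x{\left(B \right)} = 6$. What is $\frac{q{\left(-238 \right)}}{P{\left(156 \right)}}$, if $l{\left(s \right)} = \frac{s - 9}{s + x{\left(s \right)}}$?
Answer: $\frac{551}{1122619914} - \frac{6728 i \sqrt{22}}{7297029441} \approx 4.9082 \cdot 10^{-7} - 4.3247 \cdot 10^{-6} i$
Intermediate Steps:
$l{\left(s \right)} = \frac{-9 + s}{6 + s}$ ($l{\left(s \right)} = \frac{s - 9}{s + 6} = \frac{-9 + s}{6 + s}$)
$q{\left(H \right)} = \frac{1}{\sqrt{150 + H} + \frac{-9 + H}{6 + H}}$ ($q{\left(H \right)} = \frac{1}{\frac{-9 + H}{6 + H} + \sqrt{H + 150}} = \frac{1}{\frac{-9 + H}{6 + H} + \sqrt{150 + H}} = \frac{1}{\sqrt{150 + H} + \frac{-9 + H}{6 + H}}$)
$\frac{q{\left(-238 \right)}}{P{\left(156 \right)}} = \frac{\frac{1}{-9 - 238 + \sqrt{150 - 238} \left(6 - 238\right)} \left(6 - 238\right)}{156^{2}} = \frac{\frac{1}{-9 - 238 + \sqrt{-88} \left(-232\right)} \left(-232\right)}{24336} = \frac{1}{-9 - 238 + 2 i \sqrt{22} \left(-232\right)} \left(-232\right) \frac{1}{24336} = \frac{1}{-9 - 238 - 464 i \sqrt{22}} \left(-232\right) \frac{1}{24336} = \frac{1}{-247 - 464 i \sqrt{22}} \left(-232\right) \frac{1}{24336} = - \frac{232}{-247 - 464 i \sqrt{22}} \cdot \frac{1}{24336} = - \frac{29}{3042 \left(-247 - 464 i \sqrt{22}\right)}$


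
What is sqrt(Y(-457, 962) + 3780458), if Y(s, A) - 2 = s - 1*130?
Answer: sqrt(3779873) ≈ 1944.2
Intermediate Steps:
Y(s, A) = -128 + s (Y(s, A) = 2 + (s - 1*130) = 2 + (s - 130) = 2 + (-130 + s) = -128 + s)
sqrt(Y(-457, 962) + 3780458) = sqrt((-128 - 457) + 3780458) = sqrt(-585 + 3780458) = sqrt(3779873)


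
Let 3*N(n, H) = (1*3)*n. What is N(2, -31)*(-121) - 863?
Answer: -1105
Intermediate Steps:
N(n, H) = n (N(n, H) = ((1*3)*n)/3 = (3*n)/3 = n)
N(2, -31)*(-121) - 863 = 2*(-121) - 863 = -242 - 863 = -1105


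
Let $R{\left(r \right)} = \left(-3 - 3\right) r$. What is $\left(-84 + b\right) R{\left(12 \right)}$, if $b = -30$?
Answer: $8208$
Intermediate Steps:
$R{\left(r \right)} = - 6 r$
$\left(-84 + b\right) R{\left(12 \right)} = \left(-84 - 30\right) \left(\left(-6\right) 12\right) = \left(-114\right) \left(-72\right) = 8208$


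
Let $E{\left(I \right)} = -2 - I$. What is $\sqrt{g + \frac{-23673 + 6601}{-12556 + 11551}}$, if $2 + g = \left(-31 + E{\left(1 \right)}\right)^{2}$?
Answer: $\frac{\sqrt{1182726210}}{1005} \approx 34.22$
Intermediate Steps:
$g = 1154$ ($g = -2 + \left(-31 - 3\right)^{2} = -2 + \left(-34\right)^{2} = -2 + 1156 = 1154$)
$\sqrt{g + \frac{-23673 + 6601}{-12556 + 11551}} = \sqrt{1154 + \frac{-23673 + 6601}{-12556 + 11551}} = \sqrt{1154 - \frac{17072}{-1005}} = \sqrt{1154 - - \frac{17072}{1005}} = \sqrt{1154 + \frac{17072}{1005}} = \sqrt{\frac{1176842}{1005}} = \frac{\sqrt{1182726210}}{1005}$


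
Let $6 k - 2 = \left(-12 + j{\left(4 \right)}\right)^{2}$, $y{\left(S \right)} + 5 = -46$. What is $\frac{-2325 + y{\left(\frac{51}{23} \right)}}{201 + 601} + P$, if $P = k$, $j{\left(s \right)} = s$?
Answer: $\frac{3223}{401} \approx 8.0374$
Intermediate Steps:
$y{\left(S \right)} = -51$ ($y{\left(S \right)} = -5 - 46 = -51$)
$k = 11$ ($k = \frac{1}{3} + \frac{\left(-12 + 4\right)^{2}}{6} = \frac{1}{3} + \frac{\left(-8\right)^{2}}{6} = \frac{1}{3} + \frac{1}{6} \cdot 64 = \frac{1}{3} + \frac{32}{3} = 11$)
$P = 11$
$\frac{-2325 + y{\left(\frac{51}{23} \right)}}{201 + 601} + P = \frac{-2325 - 51}{201 + 601} + 11 = - \frac{2376}{802} + 11 = \left(-2376\right) \frac{1}{802} + 11 = - \frac{1188}{401} + 11 = \frac{3223}{401}$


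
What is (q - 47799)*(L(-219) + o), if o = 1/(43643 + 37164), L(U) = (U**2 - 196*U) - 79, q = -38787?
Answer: -635347325717598/80807 ≈ -7.8625e+9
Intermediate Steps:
L(U) = -79 + U**2 - 196*U
o = 1/80807 ≈ 1.2375e-5
(q - 47799)*(L(-219) + o) = (-38787 - 47799)*((-79 + (-219)**2 - 196*(-219)) + 1/80807) = -86586*((-79 + 47961 + 42924) + 1/80807) = -86586*(90806 + 1/80807) = -86586*7337760443/80807 = -635347325717598/80807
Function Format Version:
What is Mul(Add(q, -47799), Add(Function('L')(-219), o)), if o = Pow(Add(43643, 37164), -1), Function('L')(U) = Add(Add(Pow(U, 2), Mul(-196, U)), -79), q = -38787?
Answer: Rational(-635347325717598, 80807) ≈ -7.8625e+9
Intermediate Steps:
Function('L')(U) = Add(-79, Pow(U, 2), Mul(-196, U))
o = Rational(1, 80807) (o = Pow(80807, -1) = Rational(1, 80807) ≈ 1.2375e-5)
Mul(Add(q, -47799), Add(Function('L')(-219), o)) = Mul(Add(-38787, -47799), Add(Add(-79, Pow(-219, 2), Mul(-196, -219)), Rational(1, 80807))) = Mul(-86586, Add(Add(-79, 47961, 42924), Rational(1, 80807))) = Mul(-86586, Add(90806, Rational(1, 80807))) = Mul(-86586, Rational(7337760443, 80807)) = Rational(-635347325717598, 80807)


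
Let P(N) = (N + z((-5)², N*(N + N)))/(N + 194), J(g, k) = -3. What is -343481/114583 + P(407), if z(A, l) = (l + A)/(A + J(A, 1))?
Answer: 34448453709/1515016426 ≈ 22.738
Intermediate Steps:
z(A, l) = (A + l)/(-3 + A) (z(A, l) = (l + A)/(A - 3) = (A + l)/(-3 + A))
P(N) = (25/22 + N + N²/11)/(194 + N) (P(N) = (N + ((-5)² + N*(N + N))/(-3 + (-5)²))/(N + 194) = (N + (25 + N*(2*N))/(-3 + 25))/(194 + N) = (N + (25 + 2*N²)/22)/(194 + N) = (N + (25/22 + N²/11))/(194 + N) = (25/22 + N + N²/11)/(194 + N))
-343481/114583 + P(407) = -343481/114583 + (25/22 + 407 + (1/11)*407²)/(194 + 407) = -343481*1/114583 + (25/22 + 407 + (1/11)*165649)/601 = -343481/114583 + (25/22 + 407 + 15059)/601 = -343481/114583 + (1/601)*(340277/22) = -343481/114583 + 340277/13222 = 34448453709/1515016426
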